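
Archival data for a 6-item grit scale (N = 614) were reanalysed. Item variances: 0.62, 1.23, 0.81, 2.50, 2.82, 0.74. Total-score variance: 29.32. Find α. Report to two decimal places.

Σσᵢ² = 0.62 + 1.23 + 0.81 + 2.50 + 2.82 + 0.74 = 8.72
α = (k/(k−1))·(1 − Σσᵢ²/σ²_T) = (6/5)·(1 − 8.72/29.32) = 0.84

α = 0.84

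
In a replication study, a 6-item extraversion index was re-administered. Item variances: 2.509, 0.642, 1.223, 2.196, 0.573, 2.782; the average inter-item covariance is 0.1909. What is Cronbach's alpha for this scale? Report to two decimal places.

α = 0.44

sum of item variances = 2.509 + 0.642 + 1.223 + 2.196 + 0.573 + 2.782 = 9.925
Sum of the 15 distinct covariances = 15 × 0.1909 = 2.8635
total variance = sum of item variances + 2·Σcov = 9.925 + 2 × 2.8635 = 15.6520
α = (6/5)·(1 − 9.925/15.6520) = 0.44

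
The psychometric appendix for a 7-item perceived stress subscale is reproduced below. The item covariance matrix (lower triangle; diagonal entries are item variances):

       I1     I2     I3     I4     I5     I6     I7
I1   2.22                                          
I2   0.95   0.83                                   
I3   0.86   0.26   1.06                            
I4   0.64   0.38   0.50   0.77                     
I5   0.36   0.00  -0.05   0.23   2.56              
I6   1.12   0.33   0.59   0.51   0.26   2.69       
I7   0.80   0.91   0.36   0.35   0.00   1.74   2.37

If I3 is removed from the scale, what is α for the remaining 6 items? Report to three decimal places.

α = 0.720

Remaining items: I1, I2, I4, I5, I6, I7 (k = 6).
sum of item variances = 2.22 + 0.83 + 0.77 + 2.56 + 2.69 + 2.37 = 11.44
σ²_total = 11.44 + 2 × 8.58 = 28.60
α (item deleted) = (6/5)·(1 − 11.44/28.60) = 0.720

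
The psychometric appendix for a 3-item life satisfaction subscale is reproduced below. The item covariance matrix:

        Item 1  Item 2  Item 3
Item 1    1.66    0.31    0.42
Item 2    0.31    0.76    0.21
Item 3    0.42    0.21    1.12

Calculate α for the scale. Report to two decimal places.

Σσᵢ² = 1.66 + 0.76 + 1.12 = 3.54
Sum of the distinct covariances = 0.94
Var(T) = 3.54 + 2 × 0.94 = 5.42
α = (k/(k−1))·(1 − Σσᵢ²/Var(T)) = (3/2)·(1 − 3.54/5.42) = 0.52

α = 0.52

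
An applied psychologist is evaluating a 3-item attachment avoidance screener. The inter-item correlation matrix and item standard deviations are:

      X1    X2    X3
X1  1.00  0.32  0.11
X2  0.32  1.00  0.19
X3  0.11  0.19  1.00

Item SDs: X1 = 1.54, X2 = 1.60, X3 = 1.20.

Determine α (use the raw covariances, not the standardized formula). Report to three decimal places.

α = 0.448

Σσ²ᵢ = 1.54² + 1.60² + 1.20² = 6.3716
Covariances σ_ij = r_ij · s_i · s_j:
  σ(X1,X2) = 0.32 × 1.54 × 1.60 = 0.7885
  σ(X1,X3) = 0.11 × 1.54 × 1.20 = 0.2033
  σ(X2,X3) = 0.19 × 1.60 × 1.20 = 0.3648
σ²_T = Σσ²ᵢ + 2·Σσ_ij = 6.3716 + 2 × 1.3566 = 9.0848
α = (3/2)·(1 − 6.3716/9.0848) = 0.448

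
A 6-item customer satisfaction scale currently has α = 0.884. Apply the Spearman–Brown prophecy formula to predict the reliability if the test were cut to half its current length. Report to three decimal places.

Length factor m = 1/2
α' = m·α / (1 − (1−m)·α)
   = 1/2 × 0.884 / (1 − (1 − 1/2) × 0.884)
   = 0.4420 / 0.5580 = 0.792

predicted reliability = 0.792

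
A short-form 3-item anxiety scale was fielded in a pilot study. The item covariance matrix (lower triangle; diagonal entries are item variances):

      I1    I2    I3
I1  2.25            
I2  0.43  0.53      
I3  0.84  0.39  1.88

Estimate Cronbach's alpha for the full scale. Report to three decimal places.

α = 0.624

ΣVar(i) = 2.25 + 0.53 + 1.88 = 4.66
Σ_{i<j} σ_ij = 1.66
σ²_total = 4.66 + 2 × 1.66 = 7.98
α = (k/(k−1))·(1 − ΣVar(i)/σ²_total) = (3/2)·(1 − 4.66/7.98) = 0.624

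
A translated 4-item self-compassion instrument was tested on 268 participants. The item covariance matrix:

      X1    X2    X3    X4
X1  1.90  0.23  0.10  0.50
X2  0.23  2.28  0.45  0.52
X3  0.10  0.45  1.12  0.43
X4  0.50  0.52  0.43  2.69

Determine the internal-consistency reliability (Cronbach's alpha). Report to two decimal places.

Σσ²ᵢ = 1.90 + 2.28 + 1.12 + 2.69 = 7.99
Σ_{i<j} σ_ij = 2.23
σ²_total = 7.99 + 2 × 2.23 = 12.45
α = (k/(k−1))·(1 − Σσ²ᵢ/σ²_total) = (4/3)·(1 − 7.99/12.45) = 0.48

Cronbach's alpha = 0.48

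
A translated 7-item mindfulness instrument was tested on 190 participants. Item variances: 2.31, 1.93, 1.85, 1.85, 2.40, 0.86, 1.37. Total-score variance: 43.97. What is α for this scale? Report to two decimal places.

Σσᵢ² = 2.31 + 1.93 + 1.85 + 1.85 + 2.40 + 0.86 + 1.37 = 12.57
α = (k/(k−1))·(1 − Σσᵢ²/σ²_T) = (7/6)·(1 − 12.57/43.97) = 0.83

α = 0.83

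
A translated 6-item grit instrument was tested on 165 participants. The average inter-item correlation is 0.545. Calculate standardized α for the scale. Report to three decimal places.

Standardized α = k·r̄ / (1 + (k−1)·r̄) = 6 × 0.545 / (1 + 5 × 0.545)
  = 3.2700 / 3.7250 = 0.878

standardized α = 0.878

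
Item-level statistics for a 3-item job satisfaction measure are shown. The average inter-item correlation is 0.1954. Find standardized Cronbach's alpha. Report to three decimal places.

α = 0.421

Standardized α = k·r̄ / (1 + (k−1)·r̄) = 3 × 0.1954 / (1 + 2 × 0.1954)
  = 0.5862 / 1.3908 = 0.421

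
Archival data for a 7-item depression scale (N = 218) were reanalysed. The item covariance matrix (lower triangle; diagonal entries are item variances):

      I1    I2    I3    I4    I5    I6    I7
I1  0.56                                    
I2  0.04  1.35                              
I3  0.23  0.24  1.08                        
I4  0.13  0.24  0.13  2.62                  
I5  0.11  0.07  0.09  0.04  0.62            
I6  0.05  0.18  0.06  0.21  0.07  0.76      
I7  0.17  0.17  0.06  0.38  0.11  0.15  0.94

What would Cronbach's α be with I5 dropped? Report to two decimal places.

Remaining items: I1, I2, I3, I4, I6, I7 (k = 6).
sum of item variances = 0.56 + 1.35 + 1.08 + 2.62 + 0.76 + 0.94 = 7.31
total variance = 7.31 + 2 × 2.44 = 12.19
α (item deleted) = (6/5)·(1 − 7.31/12.19) = 0.48

Cronbach's α = 0.48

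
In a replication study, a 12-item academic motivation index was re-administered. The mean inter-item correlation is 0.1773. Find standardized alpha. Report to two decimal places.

Standardized α = k·r̄ / (1 + (k−1)·r̄) = 12 × 0.1773 / (1 + 11 × 0.1773)
  = 2.1276 / 2.9503 = 0.72

α = 0.72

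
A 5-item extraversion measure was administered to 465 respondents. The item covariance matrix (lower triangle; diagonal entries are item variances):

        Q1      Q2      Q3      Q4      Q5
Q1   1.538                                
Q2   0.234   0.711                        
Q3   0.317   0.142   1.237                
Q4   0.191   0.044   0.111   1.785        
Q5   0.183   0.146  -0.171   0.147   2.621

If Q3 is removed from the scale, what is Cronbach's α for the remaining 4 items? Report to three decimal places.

Remaining items: Q1, Q2, Q4, Q5 (k = 4).
Σσ²ᵢ = 1.538 + 0.711 + 1.785 + 2.621 = 6.655
σ²_T = 6.655 + 2 × 0.945 = 8.545
α (item deleted) = (4/3)·(1 − 6.655/8.545) = 0.295

α = 0.295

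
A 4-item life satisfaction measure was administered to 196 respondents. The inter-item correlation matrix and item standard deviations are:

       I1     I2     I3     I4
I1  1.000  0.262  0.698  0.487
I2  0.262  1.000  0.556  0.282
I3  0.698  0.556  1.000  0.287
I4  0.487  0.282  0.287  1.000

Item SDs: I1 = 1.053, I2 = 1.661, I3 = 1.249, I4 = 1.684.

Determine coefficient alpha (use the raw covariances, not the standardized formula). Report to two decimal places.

Σσ²ᵢ = 1.053² + 1.661² + 1.249² + 1.684² = 8.2636
Covariances σ_ij = r_ij · s_i · s_j:
  σ(I1,I2) = 0.262 × 1.053 × 1.661 = 0.4582
  σ(I1,I3) = 0.698 × 1.053 × 1.249 = 0.9180
  σ(I1,I4) = 0.487 × 1.053 × 1.684 = 0.8636
  σ(I2,I3) = 0.556 × 1.661 × 1.249 = 1.1535
  σ(I2,I4) = 0.282 × 1.661 × 1.684 = 0.7888
  σ(I3,I4) = 0.287 × 1.249 × 1.684 = 0.6037
σ²_T = Σσ²ᵢ + 2·Σσ_ij = 8.2636 + 2 × 4.7858 = 17.8352
α = (4/3)·(1 − 8.2636/17.8352) = 0.72

α = 0.72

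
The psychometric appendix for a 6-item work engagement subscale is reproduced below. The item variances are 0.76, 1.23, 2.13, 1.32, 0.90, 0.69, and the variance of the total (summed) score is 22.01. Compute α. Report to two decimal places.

α = 0.82

Σσᵢ² = 0.76 + 1.23 + 2.13 + 1.32 + 0.90 + 0.69 = 7.03
α = (k/(k−1))·(1 − Σσᵢ²/Var(T)) = (6/5)·(1 − 7.03/22.01) = 0.82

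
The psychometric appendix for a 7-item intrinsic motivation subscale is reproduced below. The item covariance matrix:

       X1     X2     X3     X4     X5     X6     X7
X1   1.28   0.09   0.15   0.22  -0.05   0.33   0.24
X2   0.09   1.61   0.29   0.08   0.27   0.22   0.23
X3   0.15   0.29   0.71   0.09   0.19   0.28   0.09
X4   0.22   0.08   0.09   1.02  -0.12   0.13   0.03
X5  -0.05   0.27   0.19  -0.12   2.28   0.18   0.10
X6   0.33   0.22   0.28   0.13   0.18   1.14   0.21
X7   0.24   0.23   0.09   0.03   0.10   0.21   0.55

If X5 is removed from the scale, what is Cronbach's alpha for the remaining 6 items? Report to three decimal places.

Cronbach's alpha = 0.551

Remaining items: X1, X2, X3, X4, X6, X7 (k = 6).
Σσᵢ² = 1.28 + 1.61 + 0.71 + 1.02 + 1.14 + 0.55 = 6.31
Var(T) = 6.31 + 2 × 2.68 = 11.67
α (item deleted) = (6/5)·(1 − 6.31/11.67) = 0.551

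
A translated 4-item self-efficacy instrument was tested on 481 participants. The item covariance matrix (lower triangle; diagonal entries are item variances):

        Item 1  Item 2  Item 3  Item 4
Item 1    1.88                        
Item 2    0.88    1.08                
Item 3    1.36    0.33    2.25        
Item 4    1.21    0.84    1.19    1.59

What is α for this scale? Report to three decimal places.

α = 0.841

Σσᵢ² = 1.88 + 1.08 + 2.25 + 1.59 = 6.80
Sum of off-diagonal covariances = 5.81
total variance = 6.80 + 2 × 5.81 = 18.42
α = (k/(k−1))·(1 − Σσᵢ²/total variance) = (4/3)·(1 − 6.80/18.42) = 0.841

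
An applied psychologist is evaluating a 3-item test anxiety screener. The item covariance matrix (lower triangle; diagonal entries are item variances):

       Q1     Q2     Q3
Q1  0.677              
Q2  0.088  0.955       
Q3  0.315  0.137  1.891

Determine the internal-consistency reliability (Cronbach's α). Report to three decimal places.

Σσᵢ² = 0.677 + 0.955 + 1.891 = 3.523
Sum of the distinct covariances = 0.540
σ²_total = 3.523 + 2 × 0.540 = 4.603
α = (k/(k−1))·(1 − Σσᵢ²/σ²_total) = (3/2)·(1 − 3.523/4.603) = 0.352

Cronbach's α = 0.352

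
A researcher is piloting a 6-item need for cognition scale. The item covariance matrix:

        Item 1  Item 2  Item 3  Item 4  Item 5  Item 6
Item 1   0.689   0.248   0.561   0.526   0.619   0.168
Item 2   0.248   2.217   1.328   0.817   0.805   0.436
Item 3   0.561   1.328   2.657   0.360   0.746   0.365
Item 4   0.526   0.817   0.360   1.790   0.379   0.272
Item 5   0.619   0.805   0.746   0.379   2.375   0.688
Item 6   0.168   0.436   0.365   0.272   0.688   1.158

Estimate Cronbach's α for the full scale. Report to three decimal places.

α = 0.725

Σσ²ᵢ = 0.689 + 2.217 + 2.657 + 1.790 + 2.375 + 1.158 = 10.886
Sum of the distinct covariances = 8.318
total variance = 10.886 + 2 × 8.318 = 27.522
α = (k/(k−1))·(1 − Σσ²ᵢ/total variance) = (6/5)·(1 − 10.886/27.522) = 0.725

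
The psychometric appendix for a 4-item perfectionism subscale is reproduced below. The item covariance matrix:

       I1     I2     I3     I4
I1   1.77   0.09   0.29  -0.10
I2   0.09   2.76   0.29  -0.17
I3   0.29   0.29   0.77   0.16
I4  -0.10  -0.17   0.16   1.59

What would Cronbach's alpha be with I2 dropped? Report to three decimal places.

α = 0.217

Remaining items: I1, I3, I4 (k = 3).
ΣVar(i) = 1.77 + 0.77 + 1.59 = 4.13
σ²_total = 4.13 + 2 × 0.35 = 4.83
α (item deleted) = (3/2)·(1 − 4.13/4.83) = 0.217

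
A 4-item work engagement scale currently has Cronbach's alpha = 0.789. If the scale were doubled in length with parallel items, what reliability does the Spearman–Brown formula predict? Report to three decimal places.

Length factor m = 2
α' = m·α / (1 + (m−1)·α)
   = 2 × 0.789 / (1 + (2 − 1) × 0.789)
   = 1.5780 / 1.7890 = 0.882

predicted reliability = 0.882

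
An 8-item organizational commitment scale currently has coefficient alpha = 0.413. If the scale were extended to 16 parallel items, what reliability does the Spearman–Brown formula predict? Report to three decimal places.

predicted reliability = 0.585

Length factor m = 16/8 = 2.0000
α' = m·α / (1 + (m−1)·α)
   = 16/8 × 0.413 / (1 + (16/8 − 1) × 0.413)
   = 0.8260 / 1.4130 = 0.585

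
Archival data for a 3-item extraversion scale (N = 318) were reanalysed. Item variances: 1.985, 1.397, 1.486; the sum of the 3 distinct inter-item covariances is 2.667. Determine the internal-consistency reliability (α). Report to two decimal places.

α = 0.78

sum of item variances = 1.985 + 1.397 + 1.486 = 4.868
Sum of distinct covariances = 2.667
total variance = sum of item variances + 2·Σcov = 4.868 + 2 × 2.667 = 10.202
α = (3/2)·(1 − 4.868/10.202) = 0.78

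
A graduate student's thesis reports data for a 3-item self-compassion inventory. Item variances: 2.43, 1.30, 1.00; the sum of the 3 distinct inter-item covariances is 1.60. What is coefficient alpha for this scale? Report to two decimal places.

coefficient alpha = 0.61

Σσᵢ² = 2.43 + 1.30 + 1.00 = 4.73
Sum of distinct covariances = 1.60
σ²_total = Σσᵢ² + 2·Σcov = 4.73 + 2 × 1.60 = 7.93
α = (3/2)·(1 − 4.73/7.93) = 0.61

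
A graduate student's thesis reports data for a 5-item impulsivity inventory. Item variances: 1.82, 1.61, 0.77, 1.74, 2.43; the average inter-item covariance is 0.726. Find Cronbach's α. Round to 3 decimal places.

ΣVar(i) = 1.82 + 1.61 + 0.77 + 1.74 + 2.43 = 8.37
Sum of the 10 distinct covariances = 10 × 0.726 = 7.260
Var(T) = ΣVar(i) + 2·Σcov = 8.37 + 2 × 7.260 = 22.890
α = (5/4)·(1 − 8.37/22.890) = 0.793

α = 0.793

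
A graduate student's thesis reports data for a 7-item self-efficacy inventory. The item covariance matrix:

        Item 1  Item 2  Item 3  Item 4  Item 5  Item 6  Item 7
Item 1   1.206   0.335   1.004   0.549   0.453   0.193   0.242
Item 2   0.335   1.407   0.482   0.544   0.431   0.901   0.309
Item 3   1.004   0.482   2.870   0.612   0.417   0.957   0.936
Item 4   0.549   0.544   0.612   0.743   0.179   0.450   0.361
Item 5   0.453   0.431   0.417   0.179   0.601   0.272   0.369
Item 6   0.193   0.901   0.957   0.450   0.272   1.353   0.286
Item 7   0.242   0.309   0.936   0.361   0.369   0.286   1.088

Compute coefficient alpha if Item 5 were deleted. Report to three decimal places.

Remaining items: Item 1, Item 2, Item 3, Item 4, Item 6, Item 7 (k = 6).
sum of item variances = 1.206 + 1.407 + 2.870 + 0.743 + 1.353 + 1.088 = 8.667
σ²_T = 8.667 + 2 × 8.161 = 24.989
α (item deleted) = (6/5)·(1 − 8.667/24.989) = 0.784

coefficient alpha = 0.784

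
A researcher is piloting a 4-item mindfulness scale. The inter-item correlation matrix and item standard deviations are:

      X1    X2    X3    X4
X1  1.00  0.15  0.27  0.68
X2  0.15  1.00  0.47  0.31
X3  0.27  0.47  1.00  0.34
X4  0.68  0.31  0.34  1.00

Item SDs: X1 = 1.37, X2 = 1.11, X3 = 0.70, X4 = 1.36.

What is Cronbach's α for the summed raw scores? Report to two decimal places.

Σσ²ᵢ = 1.37² + 1.11² + 0.70² + 1.36² = 5.4486
Covariances σ_ij = r_ij · s_i · s_j:
  σ(X1,X2) = 0.15 × 1.37 × 1.11 = 0.2281
  σ(X1,X3) = 0.27 × 1.37 × 0.70 = 0.2589
  σ(X1,X4) = 0.68 × 1.37 × 1.36 = 1.2670
  σ(X2,X3) = 0.47 × 1.11 × 0.70 = 0.3652
  σ(X2,X4) = 0.31 × 1.11 × 1.36 = 0.4680
  σ(X3,X4) = 0.34 × 0.70 × 1.36 = 0.3237
σ²_T = Σσ²ᵢ + 2·Σσ_ij = 5.4486 + 2 × 2.9109 = 11.2704
α = (4/3)·(1 − 5.4486/11.2704) = 0.69

Cronbach's α = 0.69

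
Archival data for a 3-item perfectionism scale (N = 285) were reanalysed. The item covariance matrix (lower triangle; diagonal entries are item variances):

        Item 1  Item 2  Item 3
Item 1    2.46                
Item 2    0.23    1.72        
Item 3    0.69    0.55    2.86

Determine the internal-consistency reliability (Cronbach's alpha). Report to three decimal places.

ΣVar(i) = 2.46 + 1.72 + 2.86 = 7.04
Sum of off-diagonal covariances = 1.47
σ²_T = 7.04 + 2 × 1.47 = 9.98
α = (k/(k−1))·(1 − ΣVar(i)/σ²_T) = (3/2)·(1 − 7.04/9.98) = 0.442

Cronbach's alpha = 0.442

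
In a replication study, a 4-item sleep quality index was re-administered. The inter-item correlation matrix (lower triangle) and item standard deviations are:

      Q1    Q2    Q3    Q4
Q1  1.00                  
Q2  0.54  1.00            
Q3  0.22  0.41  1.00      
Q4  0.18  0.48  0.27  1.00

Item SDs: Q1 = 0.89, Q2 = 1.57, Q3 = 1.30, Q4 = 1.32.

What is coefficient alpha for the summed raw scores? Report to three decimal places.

Σσ²ᵢ = 0.89² + 1.57² + 1.30² + 1.32² = 6.6894
Covariances σ_ij = r_ij · s_i · s_j:
  σ(Q1,Q2) = 0.54 × 0.89 × 1.57 = 0.7545
  σ(Q1,Q3) = 0.22 × 0.89 × 1.30 = 0.2545
  σ(Q1,Q4) = 0.18 × 0.89 × 1.32 = 0.2115
  σ(Q2,Q3) = 0.41 × 1.57 × 1.30 = 0.8368
  σ(Q2,Q4) = 0.48 × 1.57 × 1.32 = 0.9948
  σ(Q3,Q4) = 0.27 × 1.30 × 1.32 = 0.4633
σ²_T = Σσ²ᵢ + 2·Σσ_ij = 6.6894 + 2 × 3.5154 = 13.7202
α = (4/3)·(1 − 6.6894/13.7202) = 0.683

α = 0.683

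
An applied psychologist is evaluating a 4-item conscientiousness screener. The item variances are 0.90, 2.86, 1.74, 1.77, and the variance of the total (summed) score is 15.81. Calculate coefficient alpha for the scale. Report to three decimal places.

coefficient alpha = 0.720

ΣVar(i) = 0.90 + 2.86 + 1.74 + 1.77 = 7.27
α = (k/(k−1))·(1 − ΣVar(i)/σ²_total) = (4/3)·(1 − 7.27/15.81) = 0.720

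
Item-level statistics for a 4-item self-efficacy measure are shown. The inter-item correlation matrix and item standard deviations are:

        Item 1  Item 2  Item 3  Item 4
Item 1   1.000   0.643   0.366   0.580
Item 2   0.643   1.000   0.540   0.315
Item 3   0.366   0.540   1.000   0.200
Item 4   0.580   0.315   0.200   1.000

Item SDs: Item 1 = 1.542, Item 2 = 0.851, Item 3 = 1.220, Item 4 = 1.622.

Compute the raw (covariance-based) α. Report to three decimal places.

Σσ²ᵢ = 1.542² + 0.851² + 1.220² + 1.622² = 7.2212
Covariances σ_ij = r_ij · s_i · s_j:
  σ(Item 1,Item 2) = 0.643 × 1.542 × 0.851 = 0.8438
  σ(Item 1,Item 3) = 0.366 × 1.542 × 1.220 = 0.6885
  σ(Item 1,Item 4) = 0.580 × 1.542 × 1.622 = 1.4507
  σ(Item 2,Item 3) = 0.540 × 0.851 × 1.220 = 0.5606
  σ(Item 2,Item 4) = 0.315 × 0.851 × 1.622 = 0.4348
  σ(Item 3,Item 4) = 0.200 × 1.220 × 1.622 = 0.3958
σ²_T = Σσ²ᵢ + 2·Σσ_ij = 7.2212 + 2 × 4.3742 = 15.9696
α = (4/3)·(1 − 7.2212/15.9696) = 0.730

α = 0.730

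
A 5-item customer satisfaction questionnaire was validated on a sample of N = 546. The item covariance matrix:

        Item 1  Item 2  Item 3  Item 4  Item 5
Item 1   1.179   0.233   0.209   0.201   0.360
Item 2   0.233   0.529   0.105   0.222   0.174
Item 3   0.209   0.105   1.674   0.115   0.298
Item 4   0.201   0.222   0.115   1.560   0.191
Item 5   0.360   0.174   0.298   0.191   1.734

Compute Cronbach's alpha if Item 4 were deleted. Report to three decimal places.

Cronbach's alpha = 0.467

Remaining items: Item 1, Item 2, Item 3, Item 5 (k = 4).
ΣVar(i) = 1.179 + 0.529 + 1.674 + 1.734 = 5.116
total variance = 5.116 + 2 × 1.379 = 7.874
α (item deleted) = (4/3)·(1 − 5.116/7.874) = 0.467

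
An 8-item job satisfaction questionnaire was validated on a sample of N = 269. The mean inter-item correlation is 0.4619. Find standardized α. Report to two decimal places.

Standardized α = k·r̄ / (1 + (k−1)·r̄) = 8 × 0.4619 / (1 + 7 × 0.4619)
  = 3.6952 / 4.2333 = 0.87

α = 0.87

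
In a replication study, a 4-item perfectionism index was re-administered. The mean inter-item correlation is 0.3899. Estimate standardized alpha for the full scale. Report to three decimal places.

Standardized α = k·r̄ / (1 + (k−1)·r̄) = 4 × 0.3899 / (1 + 3 × 0.3899)
  = 1.5596 / 2.1697 = 0.719

standardized alpha = 0.719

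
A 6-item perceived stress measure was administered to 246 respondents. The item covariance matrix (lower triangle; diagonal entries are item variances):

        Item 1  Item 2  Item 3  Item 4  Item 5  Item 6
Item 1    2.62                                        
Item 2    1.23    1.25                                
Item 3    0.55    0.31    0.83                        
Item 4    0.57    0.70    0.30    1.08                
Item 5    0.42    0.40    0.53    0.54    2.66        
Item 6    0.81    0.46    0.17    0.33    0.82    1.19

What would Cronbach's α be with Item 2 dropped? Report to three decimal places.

Cronbach's α = 0.683

Remaining items: Item 1, Item 3, Item 4, Item 5, Item 6 (k = 5).
ΣVar(i) = 2.62 + 0.83 + 1.08 + 2.66 + 1.19 = 8.38
σ²_T = 8.38 + 2 × 5.04 = 18.46
α (item deleted) = (5/4)·(1 − 8.38/18.46) = 0.683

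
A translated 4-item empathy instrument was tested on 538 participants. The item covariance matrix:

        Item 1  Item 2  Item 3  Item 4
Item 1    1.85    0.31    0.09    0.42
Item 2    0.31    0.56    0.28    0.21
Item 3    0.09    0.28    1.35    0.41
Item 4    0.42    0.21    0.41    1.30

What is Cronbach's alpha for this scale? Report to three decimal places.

sum of item variances = 1.85 + 0.56 + 1.35 + 1.30 = 5.06
Σ_{i<j} σ_ij = 1.72
total variance = 5.06 + 2 × 1.72 = 8.50
α = (k/(k−1))·(1 − sum of item variances/total variance) = (4/3)·(1 − 5.06/8.50) = 0.540

α = 0.540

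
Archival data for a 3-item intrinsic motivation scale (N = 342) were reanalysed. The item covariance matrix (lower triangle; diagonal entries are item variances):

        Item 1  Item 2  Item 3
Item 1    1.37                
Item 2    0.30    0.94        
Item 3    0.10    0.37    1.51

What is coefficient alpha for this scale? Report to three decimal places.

ΣVar(i) = 1.37 + 0.94 + 1.51 = 3.82
Σ_{i<j} σ_ij = 0.77
σ²_T = 3.82 + 2 × 0.77 = 5.36
α = (k/(k−1))·(1 − ΣVar(i)/σ²_T) = (3/2)·(1 − 3.82/5.36) = 0.431

coefficient alpha = 0.431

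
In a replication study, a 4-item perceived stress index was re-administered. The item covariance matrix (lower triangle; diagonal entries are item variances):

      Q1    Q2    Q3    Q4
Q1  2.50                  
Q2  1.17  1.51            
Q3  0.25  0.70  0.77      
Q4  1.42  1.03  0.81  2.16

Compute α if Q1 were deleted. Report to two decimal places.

α = 0.80

Remaining items: Q2, Q3, Q4 (k = 3).
Σσ²ᵢ = 1.51 + 0.77 + 2.16 = 4.44
total variance = 4.44 + 2 × 2.54 = 9.52
α (item deleted) = (3/2)·(1 − 4.44/9.52) = 0.80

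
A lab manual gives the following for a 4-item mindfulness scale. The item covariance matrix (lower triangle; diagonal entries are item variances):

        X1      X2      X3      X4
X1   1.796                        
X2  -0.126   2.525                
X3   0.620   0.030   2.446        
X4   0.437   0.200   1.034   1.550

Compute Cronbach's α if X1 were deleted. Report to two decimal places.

Cronbach's α = 0.42

Remaining items: X2, X3, X4 (k = 3).
Σσᵢ² = 2.525 + 2.446 + 1.550 = 6.521
σ²_total = 6.521 + 2 × 1.264 = 9.049
α (item deleted) = (3/2)·(1 − 6.521/9.049) = 0.42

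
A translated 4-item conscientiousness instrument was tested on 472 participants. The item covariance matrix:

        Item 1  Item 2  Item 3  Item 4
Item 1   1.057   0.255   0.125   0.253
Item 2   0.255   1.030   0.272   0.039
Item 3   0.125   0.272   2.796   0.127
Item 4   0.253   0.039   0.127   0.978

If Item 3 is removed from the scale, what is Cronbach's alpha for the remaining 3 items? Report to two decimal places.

α = 0.39

Remaining items: Item 1, Item 2, Item 4 (k = 3).
sum of item variances = 1.057 + 1.030 + 0.978 = 3.065
σ²_total = 3.065 + 2 × 0.547 = 4.159
α (item deleted) = (3/2)·(1 − 3.065/4.159) = 0.39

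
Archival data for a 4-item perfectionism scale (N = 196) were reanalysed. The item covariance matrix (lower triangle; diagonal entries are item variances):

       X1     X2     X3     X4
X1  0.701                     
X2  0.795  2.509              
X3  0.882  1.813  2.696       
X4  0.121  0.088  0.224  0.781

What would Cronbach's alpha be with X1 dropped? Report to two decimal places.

Remaining items: X2, X3, X4 (k = 3).
Σσ²ᵢ = 2.509 + 2.696 + 0.781 = 5.986
Var(T) = 5.986 + 2 × 2.125 = 10.236
α (item deleted) = (3/2)·(1 − 5.986/10.236) = 0.62

α = 0.62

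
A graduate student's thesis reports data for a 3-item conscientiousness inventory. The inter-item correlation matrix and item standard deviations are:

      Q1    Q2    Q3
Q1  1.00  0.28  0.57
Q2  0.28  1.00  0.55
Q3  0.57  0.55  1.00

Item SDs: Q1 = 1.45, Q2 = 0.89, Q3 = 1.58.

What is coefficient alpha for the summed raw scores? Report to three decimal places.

α = 0.713

Σσ²ᵢ = 1.45² + 0.89² + 1.58² = 5.3910
Covariances σ_ij = r_ij · s_i · s_j:
  σ(Q1,Q2) = 0.28 × 1.45 × 0.89 = 0.3613
  σ(Q1,Q3) = 0.57 × 1.45 × 1.58 = 1.3059
  σ(Q2,Q3) = 0.55 × 0.89 × 1.58 = 0.7734
σ²_T = Σσ²ᵢ + 2·Σσ_ij = 5.3910 + 2 × 2.4406 = 10.2722
α = (3/2)·(1 − 5.3910/10.2722) = 0.713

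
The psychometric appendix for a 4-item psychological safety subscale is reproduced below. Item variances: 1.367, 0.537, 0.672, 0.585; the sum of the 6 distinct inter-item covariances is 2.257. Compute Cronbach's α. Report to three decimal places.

sum of item variances = 1.367 + 0.537 + 0.672 + 0.585 = 3.161
Sum of distinct covariances = 2.257
σ²_total = sum of item variances + 2·Σcov = 3.161 + 2 × 2.257 = 7.675
α = (4/3)·(1 − 3.161/7.675) = 0.784

α = 0.784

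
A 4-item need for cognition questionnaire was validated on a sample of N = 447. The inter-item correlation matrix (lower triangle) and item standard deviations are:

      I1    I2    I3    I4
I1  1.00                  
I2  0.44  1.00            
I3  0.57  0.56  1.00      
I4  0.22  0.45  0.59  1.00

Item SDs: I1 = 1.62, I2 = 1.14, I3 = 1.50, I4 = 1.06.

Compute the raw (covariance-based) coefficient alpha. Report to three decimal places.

Σσ²ᵢ = 1.62² + 1.14² + 1.50² + 1.06² = 7.2976
Covariances σ_ij = r_ij · s_i · s_j:
  σ(I1,I2) = 0.44 × 1.62 × 1.14 = 0.8126
  σ(I1,I3) = 0.57 × 1.62 × 1.50 = 1.3851
  σ(I1,I4) = 0.22 × 1.62 × 1.06 = 0.3778
  σ(I2,I3) = 0.56 × 1.14 × 1.50 = 0.9576
  σ(I2,I4) = 0.45 × 1.14 × 1.06 = 0.5438
  σ(I3,I4) = 0.59 × 1.50 × 1.06 = 0.9381
σ²_T = Σσ²ᵢ + 2·Σσ_ij = 7.2976 + 2 × 5.0150 = 17.3276
α = (4/3)·(1 − 7.2976/17.3276) = 0.772

coefficient alpha = 0.772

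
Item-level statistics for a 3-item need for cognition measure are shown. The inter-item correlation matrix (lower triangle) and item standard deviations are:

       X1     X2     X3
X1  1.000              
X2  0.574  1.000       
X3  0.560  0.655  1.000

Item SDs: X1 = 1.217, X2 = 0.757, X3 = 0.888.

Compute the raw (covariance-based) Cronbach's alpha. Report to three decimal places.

α = 0.788

Σσ²ᵢ = 1.217² + 0.757² + 0.888² = 2.8427
Covariances σ_ij = r_ij · s_i · s_j:
  σ(X1,X2) = 0.574 × 1.217 × 0.757 = 0.5288
  σ(X1,X3) = 0.560 × 1.217 × 0.888 = 0.6052
  σ(X2,X3) = 0.655 × 0.757 × 0.888 = 0.4403
σ²_T = Σσ²ᵢ + 2·Σσ_ij = 2.8427 + 2 × 1.5743 = 5.9913
α = (3/2)·(1 − 2.8427/5.9913) = 0.788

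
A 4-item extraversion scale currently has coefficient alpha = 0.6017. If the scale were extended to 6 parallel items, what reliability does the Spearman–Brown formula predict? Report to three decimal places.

predicted reliability = 0.694

Length factor m = 6/4 = 1.5000
α' = m·α / (1 + (m−1)·α)
   = 6/4 × 0.6017 / (1 + (6/4 − 1) × 0.6017)
   = 0.9025 / 1.3009 = 0.694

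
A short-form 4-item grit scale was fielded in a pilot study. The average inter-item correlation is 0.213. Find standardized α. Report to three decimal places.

Standardized α = k·r̄ / (1 + (k−1)·r̄) = 4 × 0.213 / (1 + 3 × 0.213)
  = 0.8520 / 1.6390 = 0.520

α = 0.520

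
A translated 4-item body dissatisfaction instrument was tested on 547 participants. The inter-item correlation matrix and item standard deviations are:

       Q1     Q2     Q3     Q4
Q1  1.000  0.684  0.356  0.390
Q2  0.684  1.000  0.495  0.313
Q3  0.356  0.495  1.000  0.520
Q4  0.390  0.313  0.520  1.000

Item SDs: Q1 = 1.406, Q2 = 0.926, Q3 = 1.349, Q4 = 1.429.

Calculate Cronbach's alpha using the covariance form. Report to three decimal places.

α = 0.756

Σσ²ᵢ = 1.406² + 0.926² + 1.349² + 1.429² = 6.6962
Covariances σ_ij = r_ij · s_i · s_j:
  σ(Q1,Q2) = 0.684 × 1.406 × 0.926 = 0.8905
  σ(Q1,Q3) = 0.356 × 1.406 × 1.349 = 0.6752
  σ(Q1,Q4) = 0.390 × 1.406 × 1.429 = 0.7836
  σ(Q2,Q3) = 0.495 × 0.926 × 1.349 = 0.6183
  σ(Q2,Q4) = 0.313 × 0.926 × 1.429 = 0.4142
  σ(Q3,Q4) = 0.520 × 1.349 × 1.429 = 1.0024
σ²_T = Σσ²ᵢ + 2·Σσ_ij = 6.6962 + 2 × 4.3842 = 15.4646
α = (4/3)·(1 − 6.6962/15.4646) = 0.756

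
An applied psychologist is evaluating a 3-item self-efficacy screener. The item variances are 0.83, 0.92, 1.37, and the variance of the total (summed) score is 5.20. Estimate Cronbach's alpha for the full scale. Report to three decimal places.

Cronbach's alpha = 0.600

sum of item variances = 0.83 + 0.92 + 1.37 = 3.12
α = (k/(k−1))·(1 − sum of item variances/Var(T)) = (3/2)·(1 − 3.12/5.20) = 0.600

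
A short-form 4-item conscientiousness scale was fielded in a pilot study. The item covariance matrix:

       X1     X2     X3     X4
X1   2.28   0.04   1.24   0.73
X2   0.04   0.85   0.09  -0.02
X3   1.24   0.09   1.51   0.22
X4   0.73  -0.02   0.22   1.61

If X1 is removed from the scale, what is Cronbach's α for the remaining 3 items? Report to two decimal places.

α = 0.19

Remaining items: X2, X3, X4 (k = 3).
sum of item variances = 0.85 + 1.51 + 1.61 = 3.97
total variance = 3.97 + 2 × 0.29 = 4.55
α (item deleted) = (3/2)·(1 − 3.97/4.55) = 0.19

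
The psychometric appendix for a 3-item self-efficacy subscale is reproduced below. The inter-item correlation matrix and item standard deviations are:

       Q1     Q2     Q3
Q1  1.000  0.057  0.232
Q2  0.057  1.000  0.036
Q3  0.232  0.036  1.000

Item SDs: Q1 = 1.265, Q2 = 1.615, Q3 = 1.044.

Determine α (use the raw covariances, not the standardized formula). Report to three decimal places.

α = 0.232

Σσ²ᵢ = 1.265² + 1.615² + 1.044² = 5.2984
Covariances σ_ij = r_ij · s_i · s_j:
  σ(Q1,Q2) = 0.057 × 1.265 × 1.615 = 0.1164
  σ(Q1,Q3) = 0.232 × 1.265 × 1.044 = 0.3064
  σ(Q2,Q3) = 0.036 × 1.615 × 1.044 = 0.0607
σ²_T = Σσ²ᵢ + 2·Σσ_ij = 5.2984 + 2 × 0.4835 = 6.2654
α = (3/2)·(1 − 5.2984/6.2654) = 0.232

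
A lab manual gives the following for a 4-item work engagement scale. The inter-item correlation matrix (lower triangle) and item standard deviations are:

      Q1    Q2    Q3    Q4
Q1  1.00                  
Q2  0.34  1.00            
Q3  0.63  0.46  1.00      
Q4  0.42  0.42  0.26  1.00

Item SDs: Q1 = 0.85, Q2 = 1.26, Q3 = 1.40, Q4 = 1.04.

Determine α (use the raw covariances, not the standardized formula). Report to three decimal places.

α = 0.729

Σσ²ᵢ = 0.85² + 1.26² + 1.40² + 1.04² = 5.3517
Covariances σ_ij = r_ij · s_i · s_j:
  σ(Q1,Q2) = 0.34 × 0.85 × 1.26 = 0.3641
  σ(Q1,Q3) = 0.63 × 0.85 × 1.40 = 0.7497
  σ(Q1,Q4) = 0.42 × 0.85 × 1.04 = 0.3713
  σ(Q2,Q3) = 0.46 × 1.26 × 1.40 = 0.8114
  σ(Q2,Q4) = 0.42 × 1.26 × 1.04 = 0.5504
  σ(Q3,Q4) = 0.26 × 1.40 × 1.04 = 0.3786
σ²_T = Σσ²ᵢ + 2·Σσ_ij = 5.3517 + 2 × 3.2255 = 11.8027
α = (4/3)·(1 − 5.3517/11.8027) = 0.729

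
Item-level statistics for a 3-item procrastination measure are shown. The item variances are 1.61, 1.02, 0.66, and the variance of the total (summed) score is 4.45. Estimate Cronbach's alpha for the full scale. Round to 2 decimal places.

sum of item variances = 1.61 + 1.02 + 0.66 = 3.29
α = (k/(k−1))·(1 − sum of item variances/σ²_total) = (3/2)·(1 − 3.29/4.45) = 0.39

α = 0.39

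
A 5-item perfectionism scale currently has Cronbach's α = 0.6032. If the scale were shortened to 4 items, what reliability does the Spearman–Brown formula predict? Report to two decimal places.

predicted reliability = 0.55

Length factor m = 4/5 = 0.8000
α' = m·α / (1 − (1−m)·α)
   = 4/5 × 0.6032 / (1 − (1 − 4/5) × 0.6032)
   = 0.4826 / 0.8794 = 0.55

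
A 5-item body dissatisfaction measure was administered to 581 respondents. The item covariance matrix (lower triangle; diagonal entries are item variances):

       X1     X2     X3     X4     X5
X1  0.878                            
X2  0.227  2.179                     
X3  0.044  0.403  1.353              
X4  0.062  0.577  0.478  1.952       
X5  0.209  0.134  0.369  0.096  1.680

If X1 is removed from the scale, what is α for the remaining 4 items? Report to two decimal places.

α = 0.49

Remaining items: X2, X3, X4, X5 (k = 4).
Σσ²ᵢ = 2.179 + 1.353 + 1.952 + 1.680 = 7.164
total variance = 7.164 + 2 × 2.057 = 11.278
α (item deleted) = (4/3)·(1 − 7.164/11.278) = 0.49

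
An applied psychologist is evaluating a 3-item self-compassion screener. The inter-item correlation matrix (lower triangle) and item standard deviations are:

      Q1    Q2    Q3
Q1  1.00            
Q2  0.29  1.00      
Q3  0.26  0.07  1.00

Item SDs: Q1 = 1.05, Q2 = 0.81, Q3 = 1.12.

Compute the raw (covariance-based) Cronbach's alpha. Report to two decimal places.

Cronbach's alpha = 0.44

Σσ²ᵢ = 1.05² + 0.81² + 1.12² = 3.0130
Covariances σ_ij = r_ij · s_i · s_j:
  σ(Q1,Q2) = 0.29 × 1.05 × 0.81 = 0.2466
  σ(Q1,Q3) = 0.26 × 1.05 × 1.12 = 0.3058
  σ(Q2,Q3) = 0.07 × 0.81 × 1.12 = 0.0635
σ²_T = Σσ²ᵢ + 2·Σσ_ij = 3.0130 + 2 × 0.6159 = 4.2448
α = (3/2)·(1 − 3.0130/4.2448) = 0.44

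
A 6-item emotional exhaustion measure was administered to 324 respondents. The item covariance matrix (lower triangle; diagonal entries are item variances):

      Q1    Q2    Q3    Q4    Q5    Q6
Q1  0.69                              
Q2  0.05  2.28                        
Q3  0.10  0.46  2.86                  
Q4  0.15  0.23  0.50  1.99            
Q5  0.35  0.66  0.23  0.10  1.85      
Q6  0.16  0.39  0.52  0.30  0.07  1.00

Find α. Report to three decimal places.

Σσᵢ² = 0.69 + 2.28 + 2.86 + 1.99 + 1.85 + 1.00 = 10.67
Sum of off-diagonal covariances = 4.27
σ²_total = 10.67 + 2 × 4.27 = 19.21
α = (k/(k−1))·(1 − Σσᵢ²/σ²_total) = (6/5)·(1 − 10.67/19.21) = 0.533

α = 0.533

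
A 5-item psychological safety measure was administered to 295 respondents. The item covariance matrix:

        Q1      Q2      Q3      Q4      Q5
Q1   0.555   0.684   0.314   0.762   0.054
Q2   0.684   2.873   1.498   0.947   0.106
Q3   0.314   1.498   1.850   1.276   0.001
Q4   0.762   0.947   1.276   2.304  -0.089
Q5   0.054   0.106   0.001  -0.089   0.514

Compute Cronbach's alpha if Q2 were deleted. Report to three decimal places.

Cronbach's alpha = 0.627

Remaining items: Q1, Q3, Q4, Q5 (k = 4).
Σσ²ᵢ = 0.555 + 1.850 + 2.304 + 0.514 = 5.223
σ²_total = 5.223 + 2 × 2.318 = 9.859
α (item deleted) = (4/3)·(1 − 5.223/9.859) = 0.627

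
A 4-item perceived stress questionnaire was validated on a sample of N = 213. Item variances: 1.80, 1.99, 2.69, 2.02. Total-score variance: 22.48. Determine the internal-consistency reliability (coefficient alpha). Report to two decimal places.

coefficient alpha = 0.83

Σσ²ᵢ = 1.80 + 1.99 + 2.69 + 2.02 = 8.50
α = (k/(k−1))·(1 − Σσ²ᵢ/σ²_T) = (4/3)·(1 − 8.50/22.48) = 0.83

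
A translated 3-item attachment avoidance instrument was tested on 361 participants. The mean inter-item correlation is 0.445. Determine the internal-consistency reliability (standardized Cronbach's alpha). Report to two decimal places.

α = 0.71

Standardized α = k·r̄ / (1 + (k−1)·r̄) = 3 × 0.445 / (1 + 2 × 0.445)
  = 1.3350 / 1.8900 = 0.71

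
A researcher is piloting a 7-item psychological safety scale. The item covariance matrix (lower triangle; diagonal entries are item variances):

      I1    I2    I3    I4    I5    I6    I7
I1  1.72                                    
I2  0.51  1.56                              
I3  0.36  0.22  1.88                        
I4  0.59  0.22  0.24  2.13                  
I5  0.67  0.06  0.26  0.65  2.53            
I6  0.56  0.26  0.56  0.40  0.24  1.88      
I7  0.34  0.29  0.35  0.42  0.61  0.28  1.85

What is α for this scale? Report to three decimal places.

Σσ²ᵢ = 1.72 + 1.56 + 1.88 + 2.13 + 2.53 + 1.88 + 1.85 = 13.55
Σ_{i<j} σ_ij = 8.09
σ²_T = 13.55 + 2 × 8.09 = 29.73
α = (k/(k−1))·(1 − Σσ²ᵢ/σ²_T) = (7/6)·(1 − 13.55/29.73) = 0.635

α = 0.635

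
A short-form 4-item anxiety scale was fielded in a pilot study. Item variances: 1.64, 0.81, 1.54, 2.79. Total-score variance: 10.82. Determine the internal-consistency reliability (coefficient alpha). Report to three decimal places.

ΣVar(i) = 1.64 + 0.81 + 1.54 + 2.79 = 6.78
α = (k/(k−1))·(1 − ΣVar(i)/σ²_T) = (4/3)·(1 − 6.78/10.82) = 0.498

coefficient alpha = 0.498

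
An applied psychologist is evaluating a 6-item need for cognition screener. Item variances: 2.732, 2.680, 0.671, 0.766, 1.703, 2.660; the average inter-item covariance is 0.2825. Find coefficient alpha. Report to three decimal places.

Σσᵢ² = 2.732 + 2.680 + 0.671 + 0.766 + 1.703 + 2.660 = 11.212
Sum of the 15 distinct covariances = 15 × 0.2825 = 4.2375
total variance = Σσᵢ² + 2·Σcov = 11.212 + 2 × 4.2375 = 19.6870
α = (6/5)·(1 − 11.212/19.6870) = 0.517

coefficient alpha = 0.517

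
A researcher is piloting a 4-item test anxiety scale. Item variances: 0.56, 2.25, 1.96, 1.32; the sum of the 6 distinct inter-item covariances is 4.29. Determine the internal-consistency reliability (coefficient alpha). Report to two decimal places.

coefficient alpha = 0.78

Σσᵢ² = 0.56 + 2.25 + 1.96 + 1.32 = 6.09
Sum of distinct covariances = 4.29
σ²_total = Σσᵢ² + 2·Σcov = 6.09 + 2 × 4.29 = 14.67
α = (4/3)·(1 − 6.09/14.67) = 0.78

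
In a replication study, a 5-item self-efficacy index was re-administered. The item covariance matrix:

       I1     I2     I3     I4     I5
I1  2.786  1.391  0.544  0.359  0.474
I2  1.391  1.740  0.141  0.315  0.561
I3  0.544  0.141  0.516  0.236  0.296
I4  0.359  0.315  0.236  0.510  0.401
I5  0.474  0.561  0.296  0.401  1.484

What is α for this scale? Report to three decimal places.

Σσ²ᵢ = 2.786 + 1.740 + 0.516 + 0.510 + 1.484 = 7.036
Σ_{i<j} σ_ij = 4.718
Var(T) = 7.036 + 2 × 4.718 = 16.472
α = (k/(k−1))·(1 − Σσ²ᵢ/Var(T)) = (5/4)·(1 − 7.036/16.472) = 0.716

α = 0.716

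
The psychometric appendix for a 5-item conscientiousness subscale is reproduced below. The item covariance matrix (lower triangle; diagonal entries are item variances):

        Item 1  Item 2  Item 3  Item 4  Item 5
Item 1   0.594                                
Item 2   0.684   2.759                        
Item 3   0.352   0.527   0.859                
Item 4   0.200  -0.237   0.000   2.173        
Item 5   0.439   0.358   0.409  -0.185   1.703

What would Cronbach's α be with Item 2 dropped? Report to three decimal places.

Remaining items: Item 1, Item 3, Item 4, Item 5 (k = 4).
ΣVar(i) = 0.594 + 0.859 + 2.173 + 1.703 = 5.329
σ²_T = 5.329 + 2 × 1.215 = 7.759
α (item deleted) = (4/3)·(1 − 5.329/7.759) = 0.418

Cronbach's α = 0.418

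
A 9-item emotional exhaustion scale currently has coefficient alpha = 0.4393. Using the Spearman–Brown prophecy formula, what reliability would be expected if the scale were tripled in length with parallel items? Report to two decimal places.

predicted reliability = 0.70

Length factor m = 3
α' = m·α / (1 + (m−1)·α)
   = 3 × 0.4393 / (1 + (3 − 1) × 0.4393)
   = 1.3179 / 1.8786 = 0.70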